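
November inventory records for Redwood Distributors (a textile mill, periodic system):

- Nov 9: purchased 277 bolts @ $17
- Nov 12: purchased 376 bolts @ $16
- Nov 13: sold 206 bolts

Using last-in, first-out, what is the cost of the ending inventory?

Ending inventory = $7,429

Nov 13, 206 sold [LIFO — newest first]: 206 @ $16 = $3,296
Ending inventory: 277 @ $17 + 170 @ $16 = $7,429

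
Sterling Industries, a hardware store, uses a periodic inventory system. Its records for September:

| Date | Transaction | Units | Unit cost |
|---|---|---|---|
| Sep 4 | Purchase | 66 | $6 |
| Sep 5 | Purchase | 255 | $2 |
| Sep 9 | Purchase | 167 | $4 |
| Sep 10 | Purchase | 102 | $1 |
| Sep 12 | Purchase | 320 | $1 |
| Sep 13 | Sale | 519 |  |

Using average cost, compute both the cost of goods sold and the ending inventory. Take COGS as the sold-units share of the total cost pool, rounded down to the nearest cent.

COGS = $1,138.37; ending inventory = $857.63

Sep 13, sell 519: 519/910 × $1,996.00 → $1,138.37
Ending inventory (cost pool remaining) = $857.63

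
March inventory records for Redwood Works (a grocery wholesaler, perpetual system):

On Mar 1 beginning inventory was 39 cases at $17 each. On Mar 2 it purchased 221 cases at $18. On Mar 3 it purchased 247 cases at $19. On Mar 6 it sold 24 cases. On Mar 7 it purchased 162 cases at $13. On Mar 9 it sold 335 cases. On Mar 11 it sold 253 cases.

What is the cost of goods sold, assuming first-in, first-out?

COGS = $10,699

Mar 6, 24 sold [FIFO — oldest first]: 24 @ $17 = $408
Mar 9, 335 sold [FIFO — oldest first]: 15 @ $17 + 221 @ $18 + 99 @ $19 = $6,114
Mar 11, 253 sold [FIFO — oldest first]: 148 @ $19 + 105 @ $13 = $4,177
Total COGS = $408 + $6,114 + $4,177 = $10,699
Ending inventory: 57 @ $13 = $741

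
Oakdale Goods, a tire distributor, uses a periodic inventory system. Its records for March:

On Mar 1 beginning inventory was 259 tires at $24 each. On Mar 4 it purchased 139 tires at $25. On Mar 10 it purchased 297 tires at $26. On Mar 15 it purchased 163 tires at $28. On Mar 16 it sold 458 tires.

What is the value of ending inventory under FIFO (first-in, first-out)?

Ending inventory = $10,726

Mar 16, 458 sold [FIFO — oldest first]: 259 @ $24 + 139 @ $25 + 60 @ $26 = $11,251
Ending inventory: 237 @ $26 + 163 @ $28 = $10,726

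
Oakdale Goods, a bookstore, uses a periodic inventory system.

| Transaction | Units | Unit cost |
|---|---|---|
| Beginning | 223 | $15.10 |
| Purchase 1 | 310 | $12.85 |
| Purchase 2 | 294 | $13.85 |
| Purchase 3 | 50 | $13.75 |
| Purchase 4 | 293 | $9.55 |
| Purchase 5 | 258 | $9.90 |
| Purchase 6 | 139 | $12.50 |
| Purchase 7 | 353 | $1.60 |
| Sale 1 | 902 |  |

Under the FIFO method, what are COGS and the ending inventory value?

COGS = $12,348.95; ending inventory = $7,415.90

Sale 1 (902) [FIFO — oldest first]: 223 @ $15.10 + 310 @ $12.85 + 294 @ $13.85 + 50 @ $13.75 + 25 @ $9.55 = $12,348.95
Ending inventory: 268 @ $9.55 + 258 @ $9.90 + 139 @ $12.50 + 353 @ $1.60 = $7,415.90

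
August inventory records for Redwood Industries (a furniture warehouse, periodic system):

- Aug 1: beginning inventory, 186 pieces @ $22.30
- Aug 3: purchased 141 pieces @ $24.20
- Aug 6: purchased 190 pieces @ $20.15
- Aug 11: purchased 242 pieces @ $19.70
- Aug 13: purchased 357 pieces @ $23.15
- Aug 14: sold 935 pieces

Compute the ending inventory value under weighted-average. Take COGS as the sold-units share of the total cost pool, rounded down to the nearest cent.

Aug 14, sell 935: 935/1116 × $24,420.45 → $20,459.78
Ending inventory (cost pool remaining) = $3,960.67

Ending inventory = $3,960.67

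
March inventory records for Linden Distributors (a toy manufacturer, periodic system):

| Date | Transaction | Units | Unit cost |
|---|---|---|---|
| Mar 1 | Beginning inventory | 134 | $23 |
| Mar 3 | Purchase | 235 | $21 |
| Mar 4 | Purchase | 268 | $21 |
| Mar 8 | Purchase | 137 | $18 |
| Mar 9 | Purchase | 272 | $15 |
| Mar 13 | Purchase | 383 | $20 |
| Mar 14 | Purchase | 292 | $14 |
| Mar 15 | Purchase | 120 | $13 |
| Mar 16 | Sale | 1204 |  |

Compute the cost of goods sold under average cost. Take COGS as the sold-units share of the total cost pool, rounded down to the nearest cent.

Mar 16, sell 1204: 1204/1841 × $33,499.00 → $21,908.09
Ending inventory (cost pool remaining) = $11,590.91

COGS = $21,908.09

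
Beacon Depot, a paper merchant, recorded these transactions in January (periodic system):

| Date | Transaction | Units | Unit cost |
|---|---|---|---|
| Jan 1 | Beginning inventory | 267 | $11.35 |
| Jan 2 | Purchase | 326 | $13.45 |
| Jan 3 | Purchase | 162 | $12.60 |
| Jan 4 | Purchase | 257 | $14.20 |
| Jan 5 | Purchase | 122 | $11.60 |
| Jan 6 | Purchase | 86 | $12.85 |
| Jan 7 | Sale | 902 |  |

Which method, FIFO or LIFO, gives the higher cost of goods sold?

LIFO

FIFO COGS: 267 @ $11.35 + 326 @ $13.45 + 162 @ $12.60 + 147 @ $14.20 = $11,543.75
LIFO COGS: 86 @ $12.85 + 122 @ $11.60 + 257 @ $14.20 + 162 @ $12.60 + 275 @ $13.45 = $11,909.65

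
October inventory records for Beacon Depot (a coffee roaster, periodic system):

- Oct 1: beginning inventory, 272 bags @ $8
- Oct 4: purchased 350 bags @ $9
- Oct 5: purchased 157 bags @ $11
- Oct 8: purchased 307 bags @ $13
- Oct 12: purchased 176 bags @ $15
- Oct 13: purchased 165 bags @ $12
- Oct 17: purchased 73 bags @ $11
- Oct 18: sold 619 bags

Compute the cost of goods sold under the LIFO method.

COGS = $8,088

Oct 18, 619 sold [LIFO — newest first]: 73 @ $11 + 165 @ $12 + 176 @ $15 + 205 @ $13 = $8,088
Ending inventory: 272 @ $8 + 350 @ $9 + 157 @ $11 + 102 @ $13 = $8,379
Check: goods available $16,467 = COGS $8,088 + ending $8,379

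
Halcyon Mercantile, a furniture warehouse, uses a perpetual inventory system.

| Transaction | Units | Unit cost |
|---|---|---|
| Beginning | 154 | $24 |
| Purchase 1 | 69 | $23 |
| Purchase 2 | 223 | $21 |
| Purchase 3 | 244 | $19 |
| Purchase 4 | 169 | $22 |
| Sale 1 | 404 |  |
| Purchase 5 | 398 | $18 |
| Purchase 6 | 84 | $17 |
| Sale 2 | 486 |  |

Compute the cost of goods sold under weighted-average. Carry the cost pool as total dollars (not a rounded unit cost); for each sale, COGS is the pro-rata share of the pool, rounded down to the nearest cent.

COGS = $18,105.77

After Beginning: 154 on hand, pool $3,696.00 (≈ $24.0000 each)
After Purchase 1: 223 on hand, pool $5,283.00 (≈ $23.6906 each)
After Purchase 2: 446 on hand, pool $9,966.00 (≈ $22.3453 each)
After Purchase 3: 690 on hand, pool $14,602.00 (≈ $21.1623 each)
After Purchase 4: 859 on hand, pool $18,320.00 (≈ $21.3271 each)
Sale 1, sell 404: 404/859 × $18,320.00 → $8,616.15
After Purchase 5: 853 on hand, pool $16,867.85 (≈ $19.7747 each)
After Purchase 6: 937 on hand, pool $18,295.85 (≈ $19.5260 each)
Sale 2, sell 486: 486/937 × $18,295.85 → $9,489.62
Total COGS = $8,616.15 + $9,489.62 = $18,105.77
Ending inventory (cost pool remaining) = $8,806.23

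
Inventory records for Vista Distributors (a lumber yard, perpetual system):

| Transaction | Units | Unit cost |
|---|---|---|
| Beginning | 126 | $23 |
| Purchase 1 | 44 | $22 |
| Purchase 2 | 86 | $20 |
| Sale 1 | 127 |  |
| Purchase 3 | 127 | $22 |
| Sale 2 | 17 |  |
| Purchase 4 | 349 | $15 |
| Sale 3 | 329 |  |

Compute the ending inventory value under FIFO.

Ending inventory = $3,885

Sale 1 (127) [FIFO — oldest first]: 126 @ $23 + 1 @ $22 = $2,920
Sale 2 (17) [FIFO — oldest first]: 17 @ $22 = $374
Sale 3 (329) [FIFO — oldest first]: 26 @ $22 + 86 @ $20 + 127 @ $22 + 90 @ $15 = $6,436
Total COGS = $2,920 + $374 + $6,436 = $9,730
Ending inventory: 259 @ $15 = $3,885
Check: goods available $13,615 = COGS $9,730 + ending $3,885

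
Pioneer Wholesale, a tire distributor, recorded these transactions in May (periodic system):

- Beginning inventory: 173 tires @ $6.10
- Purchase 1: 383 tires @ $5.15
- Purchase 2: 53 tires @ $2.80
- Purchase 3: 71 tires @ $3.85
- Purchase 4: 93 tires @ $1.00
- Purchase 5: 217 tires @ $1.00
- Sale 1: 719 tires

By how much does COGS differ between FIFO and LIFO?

$1,289.00

FIFO COGS: 173 @ $6.10 + 383 @ $5.15 + 53 @ $2.80 + 71 @ $3.85 + 39 @ $1.00 = $3,488.50
LIFO COGS: 217 @ $1.00 + 93 @ $1.00 + 71 @ $3.85 + 53 @ $2.80 + 285 @ $5.15 = $2,199.50
Difference = |$3,488.50 − $2,199.50| = $1,289.00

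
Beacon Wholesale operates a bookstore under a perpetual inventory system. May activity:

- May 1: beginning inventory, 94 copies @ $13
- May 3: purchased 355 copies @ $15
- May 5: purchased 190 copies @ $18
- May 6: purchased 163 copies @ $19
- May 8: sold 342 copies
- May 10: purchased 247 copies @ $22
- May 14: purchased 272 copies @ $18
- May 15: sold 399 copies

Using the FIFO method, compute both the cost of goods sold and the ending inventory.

May 8, 342 sold [FIFO — oldest first]: 94 @ $13 + 248 @ $15 = $4,942
May 15, 399 sold [FIFO — oldest first]: 107 @ $15 + 190 @ $18 + 102 @ $19 = $6,963
Total COGS = $4,942 + $6,963 = $11,905
Ending inventory: 61 @ $19 + 247 @ $22 + 272 @ $18 = $11,489

COGS = $11,905; ending inventory = $11,489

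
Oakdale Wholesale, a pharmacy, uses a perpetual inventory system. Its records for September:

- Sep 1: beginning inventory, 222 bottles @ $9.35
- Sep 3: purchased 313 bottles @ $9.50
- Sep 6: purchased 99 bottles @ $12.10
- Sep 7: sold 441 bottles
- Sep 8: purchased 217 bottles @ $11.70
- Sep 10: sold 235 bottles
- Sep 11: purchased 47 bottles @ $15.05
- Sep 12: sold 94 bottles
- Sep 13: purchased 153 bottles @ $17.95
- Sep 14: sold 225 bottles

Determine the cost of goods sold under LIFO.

COGS = $11,716.10

Sep 7, 441 sold [LIFO — newest first]: 99 @ $12.10 + 313 @ $9.50 + 29 @ $9.35 = $4,442.55
Sep 10, 235 sold [LIFO — newest first]: 217 @ $11.70 + 18 @ $9.35 = $2,707.20
Sep 12, 94 sold [LIFO — newest first]: 47 @ $15.05 + 47 @ $9.35 = $1,146.80
Sep 14, 225 sold [LIFO — newest first]: 153 @ $17.95 + 72 @ $9.35 = $3,419.55
Total COGS = $4,442.55 + $2,707.20 + $1,146.80 + $3,419.55 = $11,716.10
Ending inventory: 56 @ $9.35 = $523.60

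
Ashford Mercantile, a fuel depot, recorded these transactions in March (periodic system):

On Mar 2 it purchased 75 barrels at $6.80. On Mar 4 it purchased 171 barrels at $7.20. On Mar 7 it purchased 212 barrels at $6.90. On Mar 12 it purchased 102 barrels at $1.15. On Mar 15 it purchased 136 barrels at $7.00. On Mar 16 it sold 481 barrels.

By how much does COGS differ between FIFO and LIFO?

FIFO COGS: 75 @ $6.80 + 171 @ $7.20 + 212 @ $6.90 + 23 @ $1.15 = $3,230.45
LIFO COGS: 136 @ $7.00 + 102 @ $1.15 + 212 @ $6.90 + 31 @ $7.20 = $2,755.30
Difference = |$3,230.45 − $2,755.30| = $475.15

$475.15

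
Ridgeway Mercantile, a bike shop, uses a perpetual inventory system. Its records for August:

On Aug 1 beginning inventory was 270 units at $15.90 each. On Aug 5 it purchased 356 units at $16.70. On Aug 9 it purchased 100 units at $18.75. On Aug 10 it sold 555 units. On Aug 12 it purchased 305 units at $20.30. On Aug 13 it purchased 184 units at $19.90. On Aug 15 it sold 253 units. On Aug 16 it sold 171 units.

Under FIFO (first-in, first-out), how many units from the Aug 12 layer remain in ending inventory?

Aug 10, 555 sold [FIFO — oldest first]: 270 @ $15.90 + 285 @ $16.70 = $9,052.50
Aug 15, 253 sold [FIFO — oldest first]: 71 @ $16.70 + 100 @ $18.75 + 82 @ $20.30 = $4,725.30
Aug 16, 171 sold [FIFO — oldest first]: 171 @ $20.30 = $3,471.30
Total COGS = $9,052.50 + $4,725.30 + $3,471.30 = $17,249.10
Ending inventory: 52 @ $20.30 + 184 @ $19.90 = $4,717.20
Check: goods available $21,966.30 = COGS $17,249.10 + ending $4,717.20

52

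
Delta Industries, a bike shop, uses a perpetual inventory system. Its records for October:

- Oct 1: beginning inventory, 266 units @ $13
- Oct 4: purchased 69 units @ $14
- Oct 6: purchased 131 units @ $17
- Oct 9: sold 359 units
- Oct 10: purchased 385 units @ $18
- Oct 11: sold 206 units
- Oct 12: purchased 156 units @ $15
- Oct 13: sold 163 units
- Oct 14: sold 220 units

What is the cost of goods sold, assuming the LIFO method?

Oct 9, 359 sold [LIFO — newest first]: 131 @ $17 + 69 @ $14 + 159 @ $13 = $5,260
Oct 11, 206 sold [LIFO — newest first]: 206 @ $18 = $3,708
Oct 13, 163 sold [LIFO — newest first]: 156 @ $15 + 7 @ $18 = $2,466
Oct 14, 220 sold [LIFO — newest first]: 172 @ $18 + 48 @ $13 = $3,720
Total COGS = $5,260 + $3,708 + $2,466 + $3,720 = $15,154
Ending inventory: 59 @ $13 = $767
Check: goods available $15,921 = COGS $15,154 + ending $767

COGS = $15,154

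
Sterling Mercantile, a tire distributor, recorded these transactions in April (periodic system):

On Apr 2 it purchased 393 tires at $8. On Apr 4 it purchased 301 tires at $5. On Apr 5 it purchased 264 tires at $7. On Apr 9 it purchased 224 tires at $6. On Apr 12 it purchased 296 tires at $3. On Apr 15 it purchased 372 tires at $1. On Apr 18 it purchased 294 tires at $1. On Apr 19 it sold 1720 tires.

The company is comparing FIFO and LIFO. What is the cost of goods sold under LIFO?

FIFO COGS: 393 @ $8 + 301 @ $5 + 264 @ $7 + 224 @ $6 + 296 @ $3 + 242 @ $1 = $8,971
LIFO COGS: 294 @ $1 + 372 @ $1 + 296 @ $3 + 224 @ $6 + 264 @ $7 + 270 @ $5 = $6,096

COGS = $6,096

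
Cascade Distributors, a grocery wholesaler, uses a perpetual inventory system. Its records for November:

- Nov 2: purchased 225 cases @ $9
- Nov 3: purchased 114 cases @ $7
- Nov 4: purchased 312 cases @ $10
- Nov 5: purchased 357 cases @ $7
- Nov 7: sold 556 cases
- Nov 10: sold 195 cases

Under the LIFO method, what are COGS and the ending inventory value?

Nov 7, 556 sold [LIFO — newest first]: 357 @ $7 + 199 @ $10 = $4,489
Nov 10, 195 sold [LIFO — newest first]: 113 @ $10 + 82 @ $7 = $1,704
Total COGS = $4,489 + $1,704 = $6,193
Ending inventory: 225 @ $9 + 32 @ $7 = $2,249

COGS = $6,193; ending inventory = $2,249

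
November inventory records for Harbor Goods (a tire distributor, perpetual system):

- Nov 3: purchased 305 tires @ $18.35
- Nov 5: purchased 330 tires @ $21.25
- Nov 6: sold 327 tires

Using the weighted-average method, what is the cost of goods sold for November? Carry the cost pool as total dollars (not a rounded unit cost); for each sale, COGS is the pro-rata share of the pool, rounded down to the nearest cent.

COGS = $6,493.26

After Nov 3: 305 on hand, pool $5,596.75 (≈ $18.3500 each)
After Nov 5: 635 on hand, pool $12,609.25 (≈ $19.8571 each)
Nov 6, sell 327: 327/635 × $12,609.25 → $6,493.26
Ending inventory (cost pool remaining) = $6,115.99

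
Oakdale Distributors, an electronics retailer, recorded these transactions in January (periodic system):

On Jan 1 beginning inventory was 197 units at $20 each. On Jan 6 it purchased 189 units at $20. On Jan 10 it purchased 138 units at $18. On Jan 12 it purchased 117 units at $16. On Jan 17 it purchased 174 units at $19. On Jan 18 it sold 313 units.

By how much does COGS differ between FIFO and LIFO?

FIFO COGS: 197 @ $20 + 116 @ $20 = $6,260
LIFO COGS: 174 @ $19 + 117 @ $16 + 22 @ $18 = $5,574
Difference = |$6,260 − $5,574| = $686

$686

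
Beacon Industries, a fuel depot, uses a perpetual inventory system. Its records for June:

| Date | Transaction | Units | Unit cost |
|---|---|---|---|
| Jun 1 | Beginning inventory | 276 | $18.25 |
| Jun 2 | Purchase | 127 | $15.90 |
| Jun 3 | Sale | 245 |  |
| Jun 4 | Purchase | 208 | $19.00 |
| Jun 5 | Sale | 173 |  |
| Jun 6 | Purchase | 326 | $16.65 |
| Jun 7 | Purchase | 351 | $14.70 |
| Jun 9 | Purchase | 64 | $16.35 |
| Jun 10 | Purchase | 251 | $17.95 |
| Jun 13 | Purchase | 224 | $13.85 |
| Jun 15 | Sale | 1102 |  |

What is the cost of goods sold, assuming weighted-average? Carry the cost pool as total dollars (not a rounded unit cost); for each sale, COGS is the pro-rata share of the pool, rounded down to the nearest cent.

After Jun 1: 276 on hand, pool $5,037.00 (≈ $18.2500 each)
After Jun 2: 403 on hand, pool $7,056.30 (≈ $17.5094 each)
Jun 3, sell 245: 245/403 × $7,056.30 → $4,289.81
After Jun 4: 366 on hand, pool $6,718.49 (≈ $18.3565 each)
Jun 5, sell 173: 173/366 × $6,718.49 → $3,175.67
After Jun 6: 519 on hand, pool $8,970.72 (≈ $17.2846 each)
After Jun 7: 870 on hand, pool $14,130.42 (≈ $16.2419 each)
After Jun 9: 934 on hand, pool $15,176.82 (≈ $16.2493 each)
After Jun 10: 1185 on hand, pool $19,682.27 (≈ $16.6095 each)
After Jun 13: 1409 on hand, pool $22,784.67 (≈ $16.1708 each)
Jun 15, sell 1102: 1102/1409 × $22,784.67 → $17,820.23
Total COGS = $4,289.81 + $3,175.67 + $17,820.23 = $25,285.71
Ending inventory (cost pool remaining) = $4,964.44

COGS = $25,285.71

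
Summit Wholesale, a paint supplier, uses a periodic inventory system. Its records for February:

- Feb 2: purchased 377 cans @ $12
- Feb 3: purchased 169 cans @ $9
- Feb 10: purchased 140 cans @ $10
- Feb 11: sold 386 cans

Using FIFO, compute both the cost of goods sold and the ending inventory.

Feb 11, 386 sold [FIFO — oldest first]: 377 @ $12 + 9 @ $9 = $4,605
Ending inventory: 160 @ $9 + 140 @ $10 = $2,840
Check: goods available $7,445 = COGS $4,605 + ending $2,840

COGS = $4,605; ending inventory = $2,840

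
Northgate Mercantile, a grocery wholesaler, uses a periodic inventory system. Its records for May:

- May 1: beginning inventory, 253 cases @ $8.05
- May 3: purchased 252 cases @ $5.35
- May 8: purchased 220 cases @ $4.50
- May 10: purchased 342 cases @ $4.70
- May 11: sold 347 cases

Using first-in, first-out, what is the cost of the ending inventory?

Ending inventory = $3,442.70

May 11, 347 sold [FIFO — oldest first]: 253 @ $8.05 + 94 @ $5.35 = $2,539.55
Ending inventory: 158 @ $5.35 + 220 @ $4.50 + 342 @ $4.70 = $3,442.70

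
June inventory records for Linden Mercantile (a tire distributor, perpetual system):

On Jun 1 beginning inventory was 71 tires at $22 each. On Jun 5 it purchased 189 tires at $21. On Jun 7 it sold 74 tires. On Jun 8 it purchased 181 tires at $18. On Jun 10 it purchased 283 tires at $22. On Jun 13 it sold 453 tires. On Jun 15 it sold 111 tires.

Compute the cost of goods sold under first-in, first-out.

Jun 7, 74 sold [FIFO — oldest first]: 71 @ $22 + 3 @ $21 = $1,625
Jun 13, 453 sold [FIFO — oldest first]: 186 @ $21 + 181 @ $18 + 86 @ $22 = $9,056
Jun 15, 111 sold [FIFO — oldest first]: 111 @ $22 = $2,442
Total COGS = $1,625 + $9,056 + $2,442 = $13,123
Ending inventory: 86 @ $22 = $1,892

COGS = $13,123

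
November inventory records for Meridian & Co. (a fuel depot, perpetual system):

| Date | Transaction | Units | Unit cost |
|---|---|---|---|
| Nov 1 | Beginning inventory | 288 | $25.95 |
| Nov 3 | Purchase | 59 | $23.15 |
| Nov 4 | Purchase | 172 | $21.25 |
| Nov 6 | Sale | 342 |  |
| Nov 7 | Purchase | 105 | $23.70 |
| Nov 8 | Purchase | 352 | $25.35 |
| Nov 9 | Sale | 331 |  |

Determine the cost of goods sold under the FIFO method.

COGS = $16,225.10

Nov 6, 342 sold [FIFO — oldest first]: 288 @ $25.95 + 54 @ $23.15 = $8,723.70
Nov 9, 331 sold [FIFO — oldest first]: 5 @ $23.15 + 172 @ $21.25 + 105 @ $23.70 + 49 @ $25.35 = $7,501.40
Total COGS = $8,723.70 + $7,501.40 = $16,225.10
Ending inventory: 303 @ $25.35 = $7,681.05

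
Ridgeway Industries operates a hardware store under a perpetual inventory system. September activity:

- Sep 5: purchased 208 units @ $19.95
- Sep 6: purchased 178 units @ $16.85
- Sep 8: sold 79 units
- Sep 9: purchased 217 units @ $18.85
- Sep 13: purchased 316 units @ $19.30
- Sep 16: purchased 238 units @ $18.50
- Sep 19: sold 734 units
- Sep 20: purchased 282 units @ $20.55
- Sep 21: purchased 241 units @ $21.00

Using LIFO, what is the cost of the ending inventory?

Ending inventory = $17,371.30

Sep 8, 79 sold [LIFO — newest first]: 79 @ $16.85 = $1,331.15
Sep 19, 734 sold [LIFO — newest first]: 238 @ $18.50 + 316 @ $19.30 + 180 @ $18.85 = $13,894.80
Total COGS = $1,331.15 + $13,894.80 = $15,225.95
Ending inventory: 208 @ $19.95 + 99 @ $16.85 + 37 @ $18.85 + 282 @ $20.55 + 241 @ $21.00 = $17,371.30
Check: goods available $32,597.25 = COGS $15,225.95 + ending $17,371.30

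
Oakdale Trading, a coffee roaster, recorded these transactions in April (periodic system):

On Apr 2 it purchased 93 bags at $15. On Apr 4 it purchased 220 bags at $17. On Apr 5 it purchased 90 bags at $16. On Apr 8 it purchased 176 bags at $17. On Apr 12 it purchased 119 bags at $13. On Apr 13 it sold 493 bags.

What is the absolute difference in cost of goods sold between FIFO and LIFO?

FIFO COGS: 93 @ $15 + 220 @ $17 + 90 @ $16 + 90 @ $17 = $8,105
LIFO COGS: 119 @ $13 + 176 @ $17 + 90 @ $16 + 108 @ $17 = $7,815
Difference = |$8,105 − $7,815| = $290

$290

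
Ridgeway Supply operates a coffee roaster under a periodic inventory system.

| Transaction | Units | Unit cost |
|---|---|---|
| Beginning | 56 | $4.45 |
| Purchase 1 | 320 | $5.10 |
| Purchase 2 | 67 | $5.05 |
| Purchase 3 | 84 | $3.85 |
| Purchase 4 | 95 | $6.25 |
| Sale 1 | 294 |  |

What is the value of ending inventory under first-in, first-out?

Ending inventory = $1,673.70

Sale 1 (294) [FIFO — oldest first]: 56 @ $4.45 + 238 @ $5.10 = $1,463.00
Ending inventory: 82 @ $5.10 + 67 @ $5.05 + 84 @ $3.85 + 95 @ $6.25 = $1,673.70
Check: goods available $3,136.70 = COGS $1,463.00 + ending $1,673.70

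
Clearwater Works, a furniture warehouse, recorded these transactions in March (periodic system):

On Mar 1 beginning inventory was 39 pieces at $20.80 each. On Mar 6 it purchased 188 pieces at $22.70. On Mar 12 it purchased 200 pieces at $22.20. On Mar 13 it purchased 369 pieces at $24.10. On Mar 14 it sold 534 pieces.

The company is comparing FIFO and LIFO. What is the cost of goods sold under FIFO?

COGS = $12,097.50

FIFO COGS: 39 @ $20.80 + 188 @ $22.70 + 200 @ $22.20 + 107 @ $24.10 = $12,097.50
LIFO COGS: 369 @ $24.10 + 165 @ $22.20 = $12,555.90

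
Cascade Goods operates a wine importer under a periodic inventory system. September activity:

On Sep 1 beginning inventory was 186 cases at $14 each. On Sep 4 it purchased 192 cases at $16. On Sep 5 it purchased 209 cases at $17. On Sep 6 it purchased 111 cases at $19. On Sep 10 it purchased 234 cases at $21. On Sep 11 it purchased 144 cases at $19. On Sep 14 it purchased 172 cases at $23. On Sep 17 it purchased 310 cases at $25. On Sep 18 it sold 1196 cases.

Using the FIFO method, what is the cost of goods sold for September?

COGS = $21,748

Sep 18, 1196 sold [FIFO — oldest first]: 186 @ $14 + 192 @ $16 + 209 @ $17 + 111 @ $19 + 234 @ $21 + 144 @ $19 + 120 @ $23 = $21,748
Ending inventory: 52 @ $23 + 310 @ $25 = $8,946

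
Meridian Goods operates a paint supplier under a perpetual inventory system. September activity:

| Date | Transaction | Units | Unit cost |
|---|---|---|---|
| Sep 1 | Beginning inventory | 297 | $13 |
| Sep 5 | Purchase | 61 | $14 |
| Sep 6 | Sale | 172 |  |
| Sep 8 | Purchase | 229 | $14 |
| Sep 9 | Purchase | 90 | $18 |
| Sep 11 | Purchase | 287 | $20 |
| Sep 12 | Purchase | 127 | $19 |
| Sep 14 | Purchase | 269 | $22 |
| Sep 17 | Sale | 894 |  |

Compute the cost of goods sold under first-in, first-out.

Sep 6, 172 sold [FIFO — oldest first]: 172 @ $13 = $2,236
Sep 17, 894 sold [FIFO — oldest first]: 125 @ $13 + 61 @ $14 + 229 @ $14 + 90 @ $18 + 287 @ $20 + 102 @ $19 = $14,983
Total COGS = $2,236 + $14,983 = $17,219
Ending inventory: 25 @ $19 + 269 @ $22 = $6,393
Check: goods available $23,612 = COGS $17,219 + ending $6,393

COGS = $17,219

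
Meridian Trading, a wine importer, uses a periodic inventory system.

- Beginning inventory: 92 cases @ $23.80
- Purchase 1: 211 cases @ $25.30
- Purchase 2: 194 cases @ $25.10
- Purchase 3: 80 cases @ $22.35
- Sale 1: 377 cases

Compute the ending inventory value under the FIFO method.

Ending inventory = $4,800.00

Sale 1 (377) [FIFO — oldest first]: 92 @ $23.80 + 211 @ $25.30 + 74 @ $25.10 = $9,385.30
Ending inventory: 120 @ $25.10 + 80 @ $22.35 = $4,800.00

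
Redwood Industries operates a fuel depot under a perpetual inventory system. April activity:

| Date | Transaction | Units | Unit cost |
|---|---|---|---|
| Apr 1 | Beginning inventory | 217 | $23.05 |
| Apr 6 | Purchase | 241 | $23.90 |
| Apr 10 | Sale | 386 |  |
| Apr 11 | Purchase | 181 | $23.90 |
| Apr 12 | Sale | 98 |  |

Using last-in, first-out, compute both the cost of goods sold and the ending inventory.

COGS = $11,444.35; ending inventory = $3,643.30

Apr 10, 386 sold [LIFO — newest first]: 241 @ $23.90 + 145 @ $23.05 = $9,102.15
Apr 12, 98 sold [LIFO — newest first]: 98 @ $23.90 = $2,342.20
Total COGS = $9,102.15 + $2,342.20 = $11,444.35
Ending inventory: 72 @ $23.05 + 83 @ $23.90 = $3,643.30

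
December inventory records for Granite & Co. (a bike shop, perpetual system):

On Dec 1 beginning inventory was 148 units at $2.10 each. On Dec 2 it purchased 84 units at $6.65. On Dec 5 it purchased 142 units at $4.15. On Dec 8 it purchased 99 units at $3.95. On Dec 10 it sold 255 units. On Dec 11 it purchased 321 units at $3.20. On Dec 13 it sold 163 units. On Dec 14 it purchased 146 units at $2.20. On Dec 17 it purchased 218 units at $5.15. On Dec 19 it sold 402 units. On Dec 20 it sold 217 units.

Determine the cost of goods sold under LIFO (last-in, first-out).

Dec 10, 255 sold [LIFO — newest first]: 99 @ $3.95 + 142 @ $4.15 + 14 @ $6.65 = $1,073.45
Dec 13, 163 sold [LIFO — newest first]: 163 @ $3.20 = $521.60
Dec 19, 402 sold [LIFO — newest first]: 218 @ $5.15 + 146 @ $2.20 + 38 @ $3.20 = $1,565.50
Dec 20, 217 sold [LIFO — newest first]: 120 @ $3.20 + 70 @ $6.65 + 27 @ $2.10 = $906.20
Total COGS = $1,073.45 + $521.60 + $1,565.50 + $906.20 = $4,066.75
Ending inventory: 121 @ $2.10 = $254.10
Check: goods available $4,320.85 = COGS $4,066.75 + ending $254.10

COGS = $4,066.75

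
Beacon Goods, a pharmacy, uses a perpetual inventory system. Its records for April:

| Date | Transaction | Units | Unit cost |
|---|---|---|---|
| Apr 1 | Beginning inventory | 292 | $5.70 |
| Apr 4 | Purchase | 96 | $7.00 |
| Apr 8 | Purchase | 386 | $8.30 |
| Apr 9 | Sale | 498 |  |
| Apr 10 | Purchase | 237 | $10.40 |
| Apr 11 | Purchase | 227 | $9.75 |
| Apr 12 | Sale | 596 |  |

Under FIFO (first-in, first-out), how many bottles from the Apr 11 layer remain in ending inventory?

Apr 9, 498 sold [FIFO — oldest first]: 292 @ $5.70 + 96 @ $7.00 + 110 @ $8.30 = $3,249.40
Apr 12, 596 sold [FIFO — oldest first]: 276 @ $8.30 + 237 @ $10.40 + 83 @ $9.75 = $5,564.85
Total COGS = $3,249.40 + $5,564.85 = $8,814.25
Ending inventory: 144 @ $9.75 = $1,404.00
Check: goods available $10,218.25 = COGS $8,814.25 + ending $1,404.00

144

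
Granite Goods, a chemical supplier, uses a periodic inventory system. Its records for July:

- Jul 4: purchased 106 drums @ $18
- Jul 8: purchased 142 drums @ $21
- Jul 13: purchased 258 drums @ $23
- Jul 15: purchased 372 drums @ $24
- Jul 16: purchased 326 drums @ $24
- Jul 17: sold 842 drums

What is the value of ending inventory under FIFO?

Ending inventory = $8,688

Jul 17, 842 sold [FIFO — oldest first]: 106 @ $18 + 142 @ $21 + 258 @ $23 + 336 @ $24 = $18,888
Ending inventory: 36 @ $24 + 326 @ $24 = $8,688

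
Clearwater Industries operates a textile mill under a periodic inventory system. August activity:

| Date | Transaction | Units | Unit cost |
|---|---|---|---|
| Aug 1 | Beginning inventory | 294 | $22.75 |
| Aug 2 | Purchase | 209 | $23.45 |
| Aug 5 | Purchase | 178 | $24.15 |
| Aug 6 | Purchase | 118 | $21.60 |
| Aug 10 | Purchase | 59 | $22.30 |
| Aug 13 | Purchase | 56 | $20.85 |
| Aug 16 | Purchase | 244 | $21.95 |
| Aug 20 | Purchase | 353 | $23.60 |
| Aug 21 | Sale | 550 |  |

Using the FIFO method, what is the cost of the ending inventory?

Ending inventory = $21,882.35

Aug 21, 550 sold [FIFO — oldest first]: 294 @ $22.75 + 209 @ $23.45 + 47 @ $24.15 = $12,724.60
Ending inventory: 131 @ $24.15 + 118 @ $21.60 + 59 @ $22.30 + 56 @ $20.85 + 244 @ $21.95 + 353 @ $23.60 = $21,882.35
Check: goods available $34,606.95 = COGS $12,724.60 + ending $21,882.35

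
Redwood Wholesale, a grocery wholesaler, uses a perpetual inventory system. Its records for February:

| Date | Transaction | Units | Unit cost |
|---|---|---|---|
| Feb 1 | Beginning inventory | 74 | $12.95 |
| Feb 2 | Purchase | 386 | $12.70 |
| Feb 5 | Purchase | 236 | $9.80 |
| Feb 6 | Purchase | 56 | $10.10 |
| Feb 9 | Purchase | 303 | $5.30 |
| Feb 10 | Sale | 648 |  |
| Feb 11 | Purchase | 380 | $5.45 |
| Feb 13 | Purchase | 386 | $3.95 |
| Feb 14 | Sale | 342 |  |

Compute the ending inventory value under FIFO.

Feb 10, 648 sold [FIFO — oldest first]: 74 @ $12.95 + 386 @ $12.70 + 188 @ $9.80 = $7,702.90
Feb 14, 342 sold [FIFO — oldest first]: 48 @ $9.80 + 56 @ $10.10 + 238 @ $5.30 = $2,297.40
Total COGS = $7,702.90 + $2,297.40 = $10,000.30
Ending inventory: 65 @ $5.30 + 380 @ $5.45 + 386 @ $3.95 = $3,940.20

Ending inventory = $3,940.20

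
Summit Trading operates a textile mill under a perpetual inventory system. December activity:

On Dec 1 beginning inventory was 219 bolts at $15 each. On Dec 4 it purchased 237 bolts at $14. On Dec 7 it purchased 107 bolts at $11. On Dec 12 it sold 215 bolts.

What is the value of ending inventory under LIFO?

Ending inventory = $5,091

Dec 12, 215 sold [LIFO — newest first]: 107 @ $11 + 108 @ $14 = $2,689
Ending inventory: 219 @ $15 + 129 @ $14 = $5,091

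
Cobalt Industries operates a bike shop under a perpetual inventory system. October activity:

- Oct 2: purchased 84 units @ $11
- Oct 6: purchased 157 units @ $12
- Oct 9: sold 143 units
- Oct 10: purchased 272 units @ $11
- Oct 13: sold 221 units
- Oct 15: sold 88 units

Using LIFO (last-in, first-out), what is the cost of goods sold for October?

Oct 9, 143 sold [LIFO — newest first]: 143 @ $12 = $1,716
Oct 13, 221 sold [LIFO — newest first]: 221 @ $11 = $2,431
Oct 15, 88 sold [LIFO — newest first]: 51 @ $11 + 14 @ $12 + 23 @ $11 = $982
Total COGS = $1,716 + $2,431 + $982 = $5,129
Ending inventory: 61 @ $11 = $671

COGS = $5,129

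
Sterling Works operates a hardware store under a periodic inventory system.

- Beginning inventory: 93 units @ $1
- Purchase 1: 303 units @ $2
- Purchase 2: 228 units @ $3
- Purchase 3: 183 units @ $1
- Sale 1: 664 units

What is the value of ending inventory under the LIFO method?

Sale 1 (664) [LIFO — newest first]: 183 @ $1 + 228 @ $3 + 253 @ $2 = $1,373
Ending inventory: 93 @ $1 + 50 @ $2 = $193
Check: goods available $1,566 = COGS $1,373 + ending $193

Ending inventory = $193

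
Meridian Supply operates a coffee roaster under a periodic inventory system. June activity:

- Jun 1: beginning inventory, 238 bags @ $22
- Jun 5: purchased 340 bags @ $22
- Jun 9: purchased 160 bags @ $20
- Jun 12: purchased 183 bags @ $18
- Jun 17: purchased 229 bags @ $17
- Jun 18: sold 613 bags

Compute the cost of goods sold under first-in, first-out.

COGS = $13,416

Jun 18, 613 sold [FIFO — oldest first]: 238 @ $22 + 340 @ $22 + 35 @ $20 = $13,416
Ending inventory: 125 @ $20 + 183 @ $18 + 229 @ $17 = $9,687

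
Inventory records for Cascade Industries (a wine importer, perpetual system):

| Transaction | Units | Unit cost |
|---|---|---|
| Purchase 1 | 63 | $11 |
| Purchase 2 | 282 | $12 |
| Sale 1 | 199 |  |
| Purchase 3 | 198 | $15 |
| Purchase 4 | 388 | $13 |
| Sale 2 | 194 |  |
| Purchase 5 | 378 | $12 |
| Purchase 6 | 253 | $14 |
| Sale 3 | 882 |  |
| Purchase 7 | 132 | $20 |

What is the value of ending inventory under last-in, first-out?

Sale 1 (199) [LIFO — newest first]: 199 @ $12 = $2,388
Sale 2 (194) [LIFO — newest first]: 194 @ $13 = $2,522
Sale 3 (882) [LIFO — newest first]: 253 @ $14 + 378 @ $12 + 194 @ $13 + 57 @ $15 = $11,455
Total COGS = $2,388 + $2,522 + $11,455 = $16,365
Ending inventory: 63 @ $11 + 83 @ $12 + 141 @ $15 + 132 @ $20 = $6,444
Check: goods available $22,809 = COGS $16,365 + ending $6,444

Ending inventory = $6,444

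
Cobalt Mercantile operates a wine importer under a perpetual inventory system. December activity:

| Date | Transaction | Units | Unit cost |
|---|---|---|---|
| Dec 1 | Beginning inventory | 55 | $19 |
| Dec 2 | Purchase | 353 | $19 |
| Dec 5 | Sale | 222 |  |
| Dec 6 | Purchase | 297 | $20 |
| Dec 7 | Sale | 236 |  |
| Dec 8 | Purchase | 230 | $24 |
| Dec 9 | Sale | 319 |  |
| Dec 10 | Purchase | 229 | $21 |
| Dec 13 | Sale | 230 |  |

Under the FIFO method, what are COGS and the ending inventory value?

COGS = $20,724; ending inventory = $3,297

Dec 5, 222 sold [FIFO — oldest first]: 55 @ $19 + 167 @ $19 = $4,218
Dec 7, 236 sold [FIFO — oldest first]: 186 @ $19 + 50 @ $20 = $4,534
Dec 9, 319 sold [FIFO — oldest first]: 247 @ $20 + 72 @ $24 = $6,668
Dec 13, 230 sold [FIFO — oldest first]: 158 @ $24 + 72 @ $21 = $5,304
Total COGS = $4,218 + $4,534 + $6,668 + $5,304 = $20,724
Ending inventory: 157 @ $21 = $3,297
Check: goods available $24,021 = COGS $20,724 + ending $3,297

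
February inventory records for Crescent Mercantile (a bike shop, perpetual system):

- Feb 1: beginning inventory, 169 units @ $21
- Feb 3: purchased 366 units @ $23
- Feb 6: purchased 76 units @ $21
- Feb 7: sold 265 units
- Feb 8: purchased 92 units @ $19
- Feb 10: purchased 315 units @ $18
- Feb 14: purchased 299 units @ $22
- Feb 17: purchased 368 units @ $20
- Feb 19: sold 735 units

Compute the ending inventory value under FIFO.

Ending inventory = $14,262

Feb 7, 265 sold [FIFO — oldest first]: 169 @ $21 + 96 @ $23 = $5,757
Feb 19, 735 sold [FIFO — oldest first]: 270 @ $23 + 76 @ $21 + 92 @ $19 + 297 @ $18 = $14,900
Total COGS = $5,757 + $14,900 = $20,657
Ending inventory: 18 @ $18 + 299 @ $22 + 368 @ $20 = $14,262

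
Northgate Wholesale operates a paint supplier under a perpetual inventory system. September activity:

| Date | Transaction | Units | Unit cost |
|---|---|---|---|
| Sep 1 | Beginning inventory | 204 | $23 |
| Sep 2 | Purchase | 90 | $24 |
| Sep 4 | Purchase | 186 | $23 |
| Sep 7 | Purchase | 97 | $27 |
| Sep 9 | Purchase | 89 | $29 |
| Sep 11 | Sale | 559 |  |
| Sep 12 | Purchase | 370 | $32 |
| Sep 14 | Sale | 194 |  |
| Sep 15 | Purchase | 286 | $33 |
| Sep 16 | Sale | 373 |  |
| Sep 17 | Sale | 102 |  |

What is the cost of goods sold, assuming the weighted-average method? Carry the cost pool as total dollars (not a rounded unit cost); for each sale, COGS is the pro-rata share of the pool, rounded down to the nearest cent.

After Sep 1: 204 on hand, pool $4,692.00 (≈ $23.0000 each)
After Sep 2: 294 on hand, pool $6,852.00 (≈ $23.3061 each)
After Sep 4: 480 on hand, pool $11,130.00 (≈ $23.1875 each)
After Sep 7: 577 on hand, pool $13,749.00 (≈ $23.8284 each)
After Sep 9: 666 on hand, pool $16,330.00 (≈ $24.5195 each)
Sep 11, sell 559: 559/666 × $16,330.00 → $13,706.41
After Sep 12: 477 on hand, pool $14,463.59 (≈ $30.3220 each)
Sep 14, sell 194: 194/477 × $14,463.59 → $5,882.46
After Sep 15: 569 on hand, pool $18,019.13 (≈ $31.6681 each)
Sep 16, sell 373: 373/569 × $18,019.13 → $11,812.18
Sep 17, sell 102: 102/196 × $6,206.95 → $3,230.14
Total COGS = $13,706.41 + $5,882.46 + $11,812.18 + $3,230.14 = $34,631.19
Ending inventory (cost pool remaining) = $2,976.81

COGS = $34,631.19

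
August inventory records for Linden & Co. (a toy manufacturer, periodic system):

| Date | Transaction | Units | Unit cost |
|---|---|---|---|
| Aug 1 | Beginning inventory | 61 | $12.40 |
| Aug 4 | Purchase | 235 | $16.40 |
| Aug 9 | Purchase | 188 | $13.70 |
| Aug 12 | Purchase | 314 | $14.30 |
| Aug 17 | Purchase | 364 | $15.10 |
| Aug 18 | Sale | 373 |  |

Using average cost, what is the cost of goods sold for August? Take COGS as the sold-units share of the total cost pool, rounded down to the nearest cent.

COGS = $5,512.37

Aug 18, sell 373: 373/1162 × $17,172.60 → $5,512.37
Ending inventory (cost pool remaining) = $11,660.23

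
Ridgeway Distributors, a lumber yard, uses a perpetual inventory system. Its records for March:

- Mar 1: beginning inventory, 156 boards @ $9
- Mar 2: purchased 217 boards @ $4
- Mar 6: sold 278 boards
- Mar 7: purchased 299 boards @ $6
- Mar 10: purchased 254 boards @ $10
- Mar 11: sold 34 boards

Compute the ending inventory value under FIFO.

Ending inventory = $4,578

Mar 6, 278 sold [FIFO — oldest first]: 156 @ $9 + 122 @ $4 = $1,892
Mar 11, 34 sold [FIFO — oldest first]: 34 @ $4 = $136
Total COGS = $1,892 + $136 = $2,028
Ending inventory: 61 @ $4 + 299 @ $6 + 254 @ $10 = $4,578
Check: goods available $6,606 = COGS $2,028 + ending $4,578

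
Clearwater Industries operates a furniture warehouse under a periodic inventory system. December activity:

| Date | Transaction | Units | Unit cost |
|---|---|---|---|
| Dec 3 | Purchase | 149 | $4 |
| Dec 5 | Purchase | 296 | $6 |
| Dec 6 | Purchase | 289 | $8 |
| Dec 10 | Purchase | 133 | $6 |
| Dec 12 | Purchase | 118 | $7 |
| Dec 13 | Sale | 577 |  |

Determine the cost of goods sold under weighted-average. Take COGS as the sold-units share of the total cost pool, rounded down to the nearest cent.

COGS = $3,695.14

Dec 13, sell 577: 577/985 × $6,308.00 → $3,695.14
Ending inventory (cost pool remaining) = $2,612.86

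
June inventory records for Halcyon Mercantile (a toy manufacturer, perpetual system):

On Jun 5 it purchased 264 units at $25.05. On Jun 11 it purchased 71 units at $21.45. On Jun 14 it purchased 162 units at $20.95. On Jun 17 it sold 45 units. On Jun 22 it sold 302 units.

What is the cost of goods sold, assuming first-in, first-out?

Jun 17, 45 sold [FIFO — oldest first]: 45 @ $25.05 = $1,127.25
Jun 22, 302 sold [FIFO — oldest first]: 219 @ $25.05 + 71 @ $21.45 + 12 @ $20.95 = $7,260.30
Total COGS = $1,127.25 + $7,260.30 = $8,387.55
Ending inventory: 150 @ $20.95 = $3,142.50
Check: goods available $11,530.05 = COGS $8,387.55 + ending $3,142.50

COGS = $8,387.55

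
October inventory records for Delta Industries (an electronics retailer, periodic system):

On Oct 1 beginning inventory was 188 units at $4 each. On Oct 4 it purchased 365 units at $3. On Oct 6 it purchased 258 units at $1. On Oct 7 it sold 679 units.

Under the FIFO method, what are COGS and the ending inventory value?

Oct 7, 679 sold [FIFO — oldest first]: 188 @ $4 + 365 @ $3 + 126 @ $1 = $1,973
Ending inventory: 132 @ $1 = $132
Check: goods available $2,105 = COGS $1,973 + ending $132

COGS = $1,973; ending inventory = $132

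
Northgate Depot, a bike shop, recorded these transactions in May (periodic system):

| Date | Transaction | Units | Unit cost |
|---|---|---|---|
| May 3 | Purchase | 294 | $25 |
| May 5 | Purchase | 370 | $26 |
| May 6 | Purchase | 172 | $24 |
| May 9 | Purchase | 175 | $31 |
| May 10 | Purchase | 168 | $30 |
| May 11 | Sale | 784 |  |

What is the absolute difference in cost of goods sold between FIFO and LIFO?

$1,737

FIFO COGS: 294 @ $25 + 370 @ $26 + 120 @ $24 = $19,850
LIFO COGS: 168 @ $30 + 175 @ $31 + 172 @ $24 + 269 @ $26 = $21,587
Difference = |$19,850 − $21,587| = $1,737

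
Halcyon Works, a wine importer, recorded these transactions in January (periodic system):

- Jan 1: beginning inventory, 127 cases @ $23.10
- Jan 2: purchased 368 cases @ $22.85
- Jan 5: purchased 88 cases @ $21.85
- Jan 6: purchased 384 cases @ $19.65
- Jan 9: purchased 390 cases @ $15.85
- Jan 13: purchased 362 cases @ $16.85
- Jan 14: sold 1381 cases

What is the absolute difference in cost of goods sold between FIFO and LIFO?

$2,059.75

FIFO COGS: 127 @ $23.10 + 368 @ $22.85 + 88 @ $21.85 + 384 @ $19.65 + 390 @ $15.85 + 24 @ $16.85 = $27,396.80
LIFO COGS: 362 @ $16.85 + 390 @ $15.85 + 384 @ $19.65 + 88 @ $21.85 + 157 @ $22.85 = $25,337.05
Difference = |$27,396.80 − $25,337.05| = $2,059.75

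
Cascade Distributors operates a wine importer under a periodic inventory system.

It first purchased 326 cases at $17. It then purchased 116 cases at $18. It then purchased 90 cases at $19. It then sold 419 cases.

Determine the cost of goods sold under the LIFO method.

COGS = $7,419

Sale 1 (419) [LIFO — newest first]: 90 @ $19 + 116 @ $18 + 213 @ $17 = $7,419
Ending inventory: 113 @ $17 = $1,921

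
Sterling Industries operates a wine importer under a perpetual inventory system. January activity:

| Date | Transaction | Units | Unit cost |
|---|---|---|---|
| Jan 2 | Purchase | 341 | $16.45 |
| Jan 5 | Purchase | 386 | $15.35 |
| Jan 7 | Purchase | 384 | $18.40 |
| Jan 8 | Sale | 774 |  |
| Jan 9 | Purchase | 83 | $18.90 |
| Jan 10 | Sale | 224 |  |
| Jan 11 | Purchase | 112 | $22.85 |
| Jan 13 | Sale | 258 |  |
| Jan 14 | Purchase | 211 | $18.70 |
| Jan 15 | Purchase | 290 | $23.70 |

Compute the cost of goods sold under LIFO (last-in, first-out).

COGS = $21,905.55

Jan 8, 774 sold [LIFO — newest first]: 384 @ $18.40 + 386 @ $15.35 + 4 @ $16.45 = $13,056.50
Jan 10, 224 sold [LIFO — newest first]: 83 @ $18.90 + 141 @ $16.45 = $3,888.15
Jan 13, 258 sold [LIFO — newest first]: 112 @ $22.85 + 146 @ $16.45 = $4,960.90
Total COGS = $13,056.50 + $3,888.15 + $4,960.90 = $21,905.55
Ending inventory: 50 @ $16.45 + 211 @ $18.70 + 290 @ $23.70 = $11,641.20
Check: goods available $33,546.75 = COGS $21,905.55 + ending $11,641.20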